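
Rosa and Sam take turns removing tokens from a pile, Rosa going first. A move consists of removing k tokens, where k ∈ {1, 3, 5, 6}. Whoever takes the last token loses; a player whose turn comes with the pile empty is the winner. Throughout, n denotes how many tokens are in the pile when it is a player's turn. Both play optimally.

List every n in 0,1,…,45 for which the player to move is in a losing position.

Compute win/loss labels from the base case upward. A position with no move is W. Any other position is W if it can reach an L in one move, else L.
n=0: no move; the opponent has just taken the last token and therefore loses → W
n=1: →0(W) only, which is W, so L
n=2: →1(L), so W
n=3: →2(W), 0(W) — all W, so L
n=4: →3(L), so W
n=5: →4(W), 2(W), 0(W) — all W, so L
n=6: →5(L), so W
n=7: →1(L), so W
n=8: →5(L), so W
n=9: →3(L), so W
n=10: →5(L), so W
n=11: →5(L), so W
n=12: →11(W), 9(W), 7(W), 6(W) — all W, so L
n=13: →12(L), so W
n=14: →13(W), 11(W), 9(W), 8(W) — all W, so L
n=15: →14(L), so W
n=16: →15(W), 13(W), 11(W), 10(W) — all W, so L
n=17: →16(L), so W
n=18: →12(L), so W
n=19: →16(L), so W
n=20: →14(L), so W
n=21: →16(L), so W
n=22: →16(L), so W
n=23: →22(W), 20(W), 18(W), 17(W) — all W, so L
n=24: →23(L), so W
n=25: →24(W), 22(W), 20(W), 19(W) — all W, so L
n=26: →25(L), so W
n=27: →26(W), 24(W), 22(W), 21(W) — all W, so L
n=28: →27(L), so W
n=29: →23(L), so W
n=30: →27(L), so W
n=31: →25(L), so W
n=32: →27(L), so W
n=33: →27(L), so W
n=34: →33(W), 31(W), 29(W), 28(W) — all W, so L
n=35: →34(L), so W
n=36: →35(W), 33(W), 31(W), 30(W) — all W, so L
n=37: →36(L), so W
n=38: →37(W), 35(W), 33(W), 32(W) — all W, so L
n=39: →38(L), so W
n=40: →34(L), so W
n=41: →38(L), so W
n=42: →36(L), so W
n=43: →38(L), so W
n=44: →38(L), so W
n=45: →44(W), 42(W), 40(W), 39(W) — all W, so L
The losing starting values of n are exactly the entries labelled L in this table (13 of them).

1, 3, 5, 12, 14, 16, 23, 25, 27, 34, 36, 38, 45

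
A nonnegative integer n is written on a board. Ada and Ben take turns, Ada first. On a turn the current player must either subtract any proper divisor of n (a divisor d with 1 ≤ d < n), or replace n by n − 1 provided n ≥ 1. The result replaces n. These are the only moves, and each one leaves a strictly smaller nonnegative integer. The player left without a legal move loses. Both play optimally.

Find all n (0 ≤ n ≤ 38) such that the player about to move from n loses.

0, 2, 5, 7, 9, 11, 13, 15, 17, 19, 21, 23, 25, 27, 29, 31, 33, 35, 37

Classify positions by backward induction: terminal positions (no move available) are L. From any other position, the mover wins iff some move reaches an L.
n=0: no move → L
n=1: reaches L-position 0 → W
n=2: only reaches 1(W), which is W → L
n=3: reaches L-position 2 → W
n=4: reaches L-position 2 → W
n=5: only reaches 4(W), which is W → L
n=6: reaches L-position 5 → W
n=7: only reaches 6(W), which is W → L
n=8: reaches L-position 7 → W
n=9: only reaches 6(W), 8(W), all W → L
n=10: reaches L-position 5 → W
n=11: only reaches 10(W), which is W → L
n=12: reaches L-position 9 → W
n=13: only reaches 12(W), which is W → L
n=14: reaches L-position 7 → W
n=15: only reaches 10(W), 12(W), 14(W), all W → L
n=16: reaches L-position 15 → W
n=17: only reaches 16(W), which is W → L
n=18: reaches L-position 9 → W
n=19: only reaches 18(W), which is W → L
n=20: reaches L-position 15 → W
n=21: only reaches 14(W), 18(W), 20(W), all W → L
n=22: reaches L-position 11 → W
n=23: only reaches 22(W), which is W → L
n=24: reaches L-position 21 → W
n=25: only reaches 20(W), 24(W), all W → L
n=26: reaches L-position 13 → W
n=27: only reaches 18(W), 24(W), 26(W), all W → L
n=28: reaches L-position 21 → W
n=29: only reaches 28(W), which is W → L
n=30: reaches L-position 15 → W
n=31: only reaches 30(W), which is W → L
n=32: reaches L-position 31 → W
n=33: only reaches 22(W), 30(W), 32(W), all W → L
n=34: reaches L-position 17 → W
n=35: only reaches 28(W), 30(W), 34(W), all W → L
n=36: reaches L-position 27 → W
n=37: only reaches 36(W), which is W → L
n=38: reaches L-position 19 → W
The losing starting values of n are exactly the entries labelled L in this table (19 of them).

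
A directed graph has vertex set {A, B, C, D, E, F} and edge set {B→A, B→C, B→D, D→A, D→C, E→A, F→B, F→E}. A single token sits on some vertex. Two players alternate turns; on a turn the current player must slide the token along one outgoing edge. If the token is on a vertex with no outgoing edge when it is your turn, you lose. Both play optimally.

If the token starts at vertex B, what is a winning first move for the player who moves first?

Work bottom-up. With no move the player to move loses. Otherwise the position is W if at least one move leads to an L position for the opponent, and L if every move leads to a W.
Every edge goes from a vertex to one that appears earlier in the order C, A, D, E, B, F, so processing vertices in that order labels each vertex after all of its successors.
C: no outgoing edge → L
A: no outgoing edge → L
D: W (go to A, an L position)
E: W (go to A, an L position)
B: W (go to A, an L position)
F: L (options B(W), E(W) are all W)
From B, the L positions reachable in one move are: A, C. Any move reaching one of these is winning.

Move to A.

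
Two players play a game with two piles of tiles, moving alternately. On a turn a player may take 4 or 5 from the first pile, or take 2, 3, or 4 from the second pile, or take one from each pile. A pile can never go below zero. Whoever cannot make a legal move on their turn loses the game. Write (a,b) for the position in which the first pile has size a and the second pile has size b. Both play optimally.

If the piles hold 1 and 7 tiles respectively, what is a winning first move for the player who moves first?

Move to (1,5).

Positions with no move are L. A position that does have a move is losing for the player to move precisely when every available move leads to a winning position for the opponent. Fill in the labels:
No move ever increases a pile, so every position that can arise here has a ≤ 1 and b ≤ 7; it is enough to label the cells with 0 ≤ a ≤ 1 and 0 ≤ b ≤ 7.
Every move lowers a or b (never raises either), so fill the grid row by row in increasing a, and left to right within a row: each cell's successors are then already labelled.
      b=0  b=1  b=2  b=3  b=4  b=5  b=6  b=7
a=0:    L    L    W    W    W    W    L    L
a=1:    L    W    W    W    W    L    L    W
Cells with no legal move (terminal, hence L): (0,0), (0,1), (1,0).
The remaining L cells, each justified by listing all of its moves:
(0,6): moves to (0,4)(W), (0,3)(W), (0,2)(W); every one is W ⇒ L
(0,7): moves to (0,5)(W), (0,4)(W), (0,3)(W); every one is W ⇒ L
(1,5): moves to (1,3)(W), (1,2)(W), (1,1)(W), (0,4)(W); every one is W ⇒ L
(1,6): moves to (1,4)(W), (1,3)(W), (1,2)(W), (0,5)(W); every one is W ⇒ L
Every other cell has at least one move into one of the L cells above, so it is W.
From (1,7), the L positions reachable in one move are: (1,5), (0,6). Any move reaching one of these is winning.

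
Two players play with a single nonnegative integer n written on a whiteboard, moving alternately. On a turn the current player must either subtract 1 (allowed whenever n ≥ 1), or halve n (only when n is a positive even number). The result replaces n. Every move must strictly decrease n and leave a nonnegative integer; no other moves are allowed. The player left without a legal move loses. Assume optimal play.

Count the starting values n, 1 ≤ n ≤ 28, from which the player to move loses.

Work bottom-up. With no move the player to move loses. Otherwise the position is W if at least one move leads to an L position for the opponent, and L if every move leads to a W.
n=0: no move → L
n=1: reaches L-position 0 → W
n=2: only reaches 1(W), which is W → L
n=3: reaches L-position 2 → W
n=4: reaches L-position 2 → W
n=5: only reaches 4(W), which is W → L
n=6: reaches L-position 5 → W
n=7: only reaches 6(W), which is W → L
n=8: reaches L-position 7 → W
n=9: only reaches 8(W), which is W → L
n=10: reaches L-position 5 → W
n=11: only reaches 10(W), which is W → L
n=12: reaches L-position 11 → W
n=13: only reaches 12(W), which is W → L
n=14: reaches L-position 7 → W
n=15: only reaches 14(W), which is W → L
n=16: reaches L-position 15 → W
n=17: only reaches 16(W), which is W → L
n=18: reaches L-position 9 → W
n=19: only reaches 18(W), which is W → L
n=20: reaches L-position 19 → W
n=21: only reaches 20(W), which is W → L
n=22: reaches L-position 11 → W
n=23: only reaches 22(W), which is W → L
n=24: reaches L-position 23 → W
n=25: only reaches 24(W), which is W → L
n=26: reaches L-position 13 → W
n=27: only reaches 26(W), which is W → L
n=28: reaches L-position 27 → W
L entries with 1 ≤ n ≤ 28 (n=0 is outside the asked range and is not counted): n = 2, 5, 7, 9, 11, 13, 15, 17, 19, 21, 23, 25, 27; that makes 13.

13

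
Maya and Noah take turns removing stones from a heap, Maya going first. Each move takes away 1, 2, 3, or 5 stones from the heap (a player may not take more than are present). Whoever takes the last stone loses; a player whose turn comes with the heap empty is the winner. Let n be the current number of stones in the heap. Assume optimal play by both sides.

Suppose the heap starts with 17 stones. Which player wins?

Noah wins.

Compute win/loss labels from the base case upward. A position with no move is W. Any other position is W if it can reach an L in one move, else L.
n=0: no move; the opponent has just taken the last stone and therefore loses → W
n=1: only reaches 0(W), which is W → L
n=2: reaches L-position 1 → W
n=3: reaches L-position 1 → W
n=4: reaches L-position 1 → W
n=5: only reaches 4(W), 3(W), 2(W), 0(W), all W → L
n=6: reaches L-position 5 → W
n=7: reaches L-position 5 → W
n=8: reaches L-position 5 → W
n=9: only reaches 8(W), 7(W), 6(W), 4(W), all W → L
n=10: reaches L-position 9 → W
n=11: reaches L-position 9 → W
n=12: reaches L-position 9 → W
n=13: only reaches 12(W), 11(W), 10(W), 8(W), all W → L
n=14: reaches L-position 13 → W
n=15: reaches L-position 13 → W
n=16: reaches L-position 13 → W
n=17: only reaches 16(W), 15(W), 14(W), 12(W), all W → L
Every move from 17 reaches a W position, so the mover loses.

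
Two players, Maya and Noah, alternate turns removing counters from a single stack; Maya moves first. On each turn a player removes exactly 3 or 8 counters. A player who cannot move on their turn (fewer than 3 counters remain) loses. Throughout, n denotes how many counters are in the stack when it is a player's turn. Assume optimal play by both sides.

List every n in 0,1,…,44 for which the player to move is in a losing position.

Positions with no move are L. A position that does have a move is losing for the player to move precisely when every available move leads to a winning position for the opponent. Fill in the labels:
n=0: no move → L
n=1: no move → L
n=2: no move → L
n=3: W (go to 0, an L position)
n=4: W (go to 1, an L position)
n=5: W (go to 2, an L position)
n=6: L (sole option 3(W) is W)
n=7: L (sole option 4(W) is W)
n=8: W (go to 0, an L position)
n=9: W (go to 6, an L position)
n=10: W (go to 7, an L position)
n=11: L (options 8(W), 3(W) are all W)
n=12: L (options 9(W), 4(W) are all W)
n=13: L (options 10(W), 5(W) are all W)
n=14: W (go to 11, an L position)
n=15: W (go to 12, an L position)
n=16: W (go to 13, an L position)
n=17: L (options 14(W), 9(W) are all W)
n=18: L (options 15(W), 10(W) are all W)
n=19: W (go to 11, an L position)
n=20: W (go to 17, an L position)
n=21: W (go to 18, an L position)
n=22: L (options 19(W), 14(W) are all W)
n=23: L (options 20(W), 15(W) are all W)
n=24: L (options 21(W), 16(W) are all W)
n=25: W (go to 22, an L position)
n=26: W (go to 23, an L position)
n=27: W (go to 24, an L position)
n=28: L (options 25(W), 20(W) are all W)
n=29: L (options 26(W), 21(W) are all W)
n=30: W (go to 22, an L position)
n=31: W (go to 28, an L position)
n=32: W (go to 29, an L position)
n=33: L (options 30(W), 25(W) are all W)
n=34: L (options 31(W), 26(W) are all W)
n=35: L (options 32(W), 27(W) are all W)
n=36: W (go to 33, an L position)
n=37: W (go to 34, an L position)
n=38: W (go to 35, an L position)
n=39: L (options 36(W), 31(W) are all W)
n=40: L (options 37(W), 32(W) are all W)
n=41: W (go to 33, an L position)
n=42: W (go to 39, an L position)
n=43: W (go to 40, an L position)
n=44: L (options 41(W), 36(W) are all W)
The losing starting values of n are exactly the entries labelled L in this table (21 of them).

0, 1, 2, 6, 7, 11, 12, 13, 17, 18, 22, 23, 24, 28, 29, 33, 34, 35, 39, 40, 44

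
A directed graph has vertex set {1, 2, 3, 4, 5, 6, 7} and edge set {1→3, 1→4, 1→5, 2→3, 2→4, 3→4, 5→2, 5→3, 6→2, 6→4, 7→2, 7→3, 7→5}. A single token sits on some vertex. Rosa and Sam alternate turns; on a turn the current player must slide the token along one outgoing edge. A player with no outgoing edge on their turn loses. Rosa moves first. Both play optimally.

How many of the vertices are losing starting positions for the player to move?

2

Use the standard recursion: the mover loses at a terminal position; elsewhere, the mover wins exactly when some move hands the opponent an L position.
Every edge goes from a vertex to one that appears earlier in the order 4, 3, 2, 5, 6, 7, 1, so processing vertices in that order labels each vertex after all of its successors.
4: no outgoing edge → L
3: reaches L-position 4 → W
2: reaches L-position 4 → W
5: only reaches 2(W), 3(W), all W → L
6: reaches L-position 4 → W
7: reaches L-position 5 → W
1: reaches L-position 5 → W
The L vertices are 4, 5; that is 2 in all.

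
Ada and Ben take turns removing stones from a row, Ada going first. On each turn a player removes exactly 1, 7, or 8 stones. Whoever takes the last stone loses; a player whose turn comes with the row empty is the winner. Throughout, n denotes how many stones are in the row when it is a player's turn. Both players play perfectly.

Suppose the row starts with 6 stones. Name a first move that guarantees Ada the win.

Work bottom-up. With no move the player to move wins. Otherwise the position is W if at least one move leads to an L position for the opponent, and L if every move leads to a W.
n=0: no move; the opponent has just taken the last stone and therefore loses → W
n=1: the only move is to 0(W), a W ⇒ L
n=2: can move to 1, which is L ⇒ W
n=3: the only move is to 2(W), a W ⇒ L
n=4: can move to 3, which is L ⇒ W
n=5: the only move is to 4(W), a W ⇒ L
n=6: can move to 5, which is L ⇒ W
From 6, the L positions reachable in one move are: 5.

Remove 1, leaving 5.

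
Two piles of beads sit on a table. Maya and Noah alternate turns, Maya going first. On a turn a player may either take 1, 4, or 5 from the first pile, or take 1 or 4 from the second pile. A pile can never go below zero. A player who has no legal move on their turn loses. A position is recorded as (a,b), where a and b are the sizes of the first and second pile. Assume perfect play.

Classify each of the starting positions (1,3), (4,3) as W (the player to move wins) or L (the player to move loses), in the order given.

(1,3): L, (4,3): W

Use the standard recursion: the mover loses at a terminal position; elsewhere, the mover wins exactly when some move hands the opponent an L position.
No move ever increases a pile, so every position that can arise here has a ≤ 4 and b ≤ 3; it is enough to label the cells with 0 ≤ a ≤ 4 and 0 ≤ b ≤ 3.
Every move lowers a or b (never raises either), so fill the grid row by row in increasing a, and left to right within a row: each cell's successors are then already labelled.
      b=0  b=1  b=2  b=3
a=0:    L    W    L    W
a=1:    W    L    W    L
a=2:    L    W    L    W
a=3:    W    L    W    L
a=4:    W    W    W    W
Cells with no legal move (terminal, hence L): (0,0).
The remaining L cells, each justified by listing all of its moves:
(0,2): only reaches (0,1)(W), which is W → L
(1,1): only reaches (0,1)(W), (1,0)(W), all W → L
(1,3): only reaches (0,3)(W), (1,2)(W), all W → L
(2,0): only reaches (1,0)(W), which is W → L
(2,2): only reaches (1,2)(W), (2,1)(W), all W → L
(3,1): only reaches (2,1)(W), (3,0)(W), all W → L
(3,3): only reaches (2,3)(W), (3,2)(W), all W → L
Every other cell has at least one move into one of the L cells above, so it is W.
(1,3): one of the L cells justified above, so L
(4,3): the move to (3,3) reaches an L cell, so W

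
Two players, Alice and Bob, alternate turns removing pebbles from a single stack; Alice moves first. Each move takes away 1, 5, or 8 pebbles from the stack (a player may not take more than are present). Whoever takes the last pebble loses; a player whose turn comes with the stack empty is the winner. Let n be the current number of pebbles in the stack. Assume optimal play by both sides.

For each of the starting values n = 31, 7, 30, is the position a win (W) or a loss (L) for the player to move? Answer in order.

31: L, 7: L, 30: W

Label each position W (a win for the player to move) or L (a loss). A position with no legal move is W; any other position is W exactly when some move reaches an L, and L when every move reaches a W.
n=0: no move; the opponent has just taken the last pebble and therefore loses → W
n=1: L (sole option 0(W) is W)
n=2: W (go to 1, an L position)
n=3: L (sole option 2(W) is W)
n=4: W (go to 3, an L position)
n=5: L (options 4(W), 0(W) are all W)
n=6: W (go to 5, an L position)
n=7: L (options 6(W), 2(W) are all W)
n=8: W (go to 7, an L position)
n=9: W (go to 1, an L position)
n=10: W (go to 5, an L position)
n=11: W (go to 3, an L position)
n=12: W (go to 7, an L position)
n=13: W (go to 5, an L position)
n=14: L (options 13(W), 9(W), 6(W) are all W)
n=15: W (go to 14, an L position)
n=16: L (options 15(W), 11(W), 8(W) are all W)
n=17: W (go to 16, an L position)
n=18: L (options 17(W), 13(W), 10(W) are all W)
n=19: W (go to 18, an L position)
n=20: L (options 19(W), 15(W), 12(W) are all W)
n=21: W (go to 20, an L position)
n=22: W (go to 14, an L position)
n=23: W (go to 18, an L position)
n=24: W (go to 16, an L position)
n=25: W (go to 20, an L position)
n=26: W (go to 18, an L position)
n=27: L (options 26(W), 22(W), 19(W) are all W)
n=28: W (go to 27, an L position)
n=29: L (options 28(W), 24(W), 21(W) are all W)
n=30: W (go to 29, an L position)
n=31: L (options 30(W), 26(W), 23(W) are all W)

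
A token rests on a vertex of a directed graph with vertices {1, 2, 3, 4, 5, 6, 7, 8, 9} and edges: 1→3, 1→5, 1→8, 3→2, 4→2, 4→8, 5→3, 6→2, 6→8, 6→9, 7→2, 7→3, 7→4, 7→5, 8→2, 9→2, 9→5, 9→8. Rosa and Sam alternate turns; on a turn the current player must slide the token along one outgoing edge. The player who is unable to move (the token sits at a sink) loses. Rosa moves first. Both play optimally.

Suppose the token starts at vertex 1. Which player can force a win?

Work bottom-up. With no move the player to move loses. Otherwise the position is W if at least one move leads to an L position for the opponent, and L if every move leads to a W.
Every edge goes from a vertex to one that appears earlier in the order 2, 8, 3, 5, 4, 9, 6, 7, 1, so processing vertices in that order labels each vertex after all of its successors.
2: no outgoing edge → L
8: reaches L-position 2 → W
3: reaches L-position 2 → W
5: only reaches 3(W), which is W → L
4: reaches L-position 2 → W
9: reaches L-position 5 → W
6: reaches L-position 2 → W
7: reaches L-position 5 → W
1: reaches L-position 5 → W
The starting position 1 is W: Rosa should move to 5, handing over an L position.

Rosa wins.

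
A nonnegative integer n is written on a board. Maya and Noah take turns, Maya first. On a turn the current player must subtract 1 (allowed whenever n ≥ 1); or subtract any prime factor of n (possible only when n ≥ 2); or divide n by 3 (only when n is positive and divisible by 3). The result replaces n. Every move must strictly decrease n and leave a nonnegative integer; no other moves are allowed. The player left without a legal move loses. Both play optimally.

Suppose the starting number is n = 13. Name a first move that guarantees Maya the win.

Compute win/loss labels from the base case upward. A position with no move is L. Any other position is W if it can reach an L in one move, else L.
n=0: no move → L
n=1: reaches L-position 0 → W
n=2: reaches L-position 0 → W
n=3: reaches L-position 0 → W
n=4: only reaches 2(W), 3(W), all W → L
n=5: reaches L-position 0 → W
n=6: reaches L-position 4 → W
n=7: reaches L-position 0 → W
n=8: only reaches 6(W), 7(W), all W → L
n=9: reaches L-position 8 → W
n=10: reaches L-position 8 → W
n=11: reaches L-position 0 → W
n=12: reaches L-position 4 → W
n=13: reaches L-position 0 → W
From 13, the L positions reachable in one move are: 0.

Move to 0.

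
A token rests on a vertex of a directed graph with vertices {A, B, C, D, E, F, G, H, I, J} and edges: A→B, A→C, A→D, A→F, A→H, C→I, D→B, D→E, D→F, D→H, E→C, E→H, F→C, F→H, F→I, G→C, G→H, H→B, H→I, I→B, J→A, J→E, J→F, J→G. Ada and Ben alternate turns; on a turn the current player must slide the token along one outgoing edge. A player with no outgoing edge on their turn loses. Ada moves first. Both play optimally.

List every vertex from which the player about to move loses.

Classify positions by backward induction: terminal positions (no move available) are L. From any other position, the mover wins iff some move reaches an L.
Every edge goes from a vertex to one that appears earlier in the order B, I, H, C, F, E, G, D, A, J, so processing vertices in that order labels each vertex after all of its successors.
B: no outgoing edge → L
I: can move to B, which is L ⇒ W
H: can move to B, which is L ⇒ W
C: the only move is to I(W), a W ⇒ L
F: can move to C, which is L ⇒ W
E: can move to C, which is L ⇒ W
G: can move to C, which is L ⇒ W
D: can move to B, which is L ⇒ W
A: can move to C, which is L ⇒ W
J: moves to A(W), G(W), E(W), F(W); every one is W ⇒ L
Reading off the rows marked L gives the requested list; there are 3 such vertices.

B, C, J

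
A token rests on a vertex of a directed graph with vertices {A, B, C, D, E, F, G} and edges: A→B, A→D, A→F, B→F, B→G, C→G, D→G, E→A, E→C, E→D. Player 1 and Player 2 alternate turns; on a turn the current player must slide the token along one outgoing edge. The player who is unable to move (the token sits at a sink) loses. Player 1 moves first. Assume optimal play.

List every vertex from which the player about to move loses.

E, F, G

Use the standard recursion: the mover loses at a terminal position; elsewhere, the mover wins exactly when some move hands the opponent an L position.
Every edge goes from a vertex to one that appears earlier in the order F, G, B, C, D, A, E, so processing vertices in that order labels each vertex after all of its successors.
F: no outgoing edge → L
G: no outgoing edge → L
B: reaches L-position G → W
C: reaches L-position G → W
D: reaches L-position G → W
A: reaches L-position F → W
E: only reaches A(W), D(W), C(W), all W → L
The losing starting vertices are exactly the entries labelled L in this table (3 of them).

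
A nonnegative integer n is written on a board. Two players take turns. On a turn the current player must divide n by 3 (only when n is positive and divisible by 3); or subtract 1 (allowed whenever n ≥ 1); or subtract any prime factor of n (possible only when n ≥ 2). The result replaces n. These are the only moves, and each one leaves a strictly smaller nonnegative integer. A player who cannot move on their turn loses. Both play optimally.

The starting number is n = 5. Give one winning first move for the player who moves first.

Use the standard recursion: the mover loses at a terminal position; elsewhere, the mover wins exactly when some move hands the opponent an L position.
n=0: no move → L
n=1: reaches L-position 0 → W
n=2: reaches L-position 0 → W
n=3: reaches L-position 0 → W
n=4: only reaches 2(W), 3(W), all W → L
n=5: reaches L-position 0 → W
From 5, the L positions reachable in one move are: 0, 4. Any move reaching one of these is winning.

Move to 0.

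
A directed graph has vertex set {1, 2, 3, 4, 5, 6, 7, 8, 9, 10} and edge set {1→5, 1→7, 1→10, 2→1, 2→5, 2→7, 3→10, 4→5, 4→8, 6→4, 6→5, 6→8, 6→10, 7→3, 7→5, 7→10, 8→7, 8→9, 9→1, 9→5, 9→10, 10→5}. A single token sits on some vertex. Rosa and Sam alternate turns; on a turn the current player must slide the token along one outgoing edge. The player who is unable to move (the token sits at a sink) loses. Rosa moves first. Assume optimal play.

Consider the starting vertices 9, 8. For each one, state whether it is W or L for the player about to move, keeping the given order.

Compute win/loss labels from the base case upward. A position with no move is L. Any other position is W if it can reach an L in one move, else L.
Every edge goes from a vertex to one that appears earlier in the order 5, 10, 3, 7, 1, 9, 8, 4, 2, 6, so processing vertices in that order labels each vertex after all of its successors.
5: no outgoing edge → L
10: can move to 5, which is L ⇒ W
3: the only move is to 10(W), a W ⇒ L
7: can move to 3, which is L ⇒ W
1: can move to 5, which is L ⇒ W
9: can move to 5, which is L ⇒ W
8: moves to 9(W), 7(W); every one is W ⇒ L
4: can move to 8, which is L ⇒ W
2: can move to 5, which is L ⇒ W
6: can move to 8, which is L ⇒ W

9: W, 8: L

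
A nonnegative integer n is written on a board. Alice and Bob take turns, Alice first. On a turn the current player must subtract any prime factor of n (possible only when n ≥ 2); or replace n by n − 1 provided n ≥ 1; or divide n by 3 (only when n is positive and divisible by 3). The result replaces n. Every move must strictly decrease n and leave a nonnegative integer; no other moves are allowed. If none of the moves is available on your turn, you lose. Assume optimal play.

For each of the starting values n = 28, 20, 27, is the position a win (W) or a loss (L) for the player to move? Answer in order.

28: W, 20: W, 27: L

Label each position W (a win for the player to move) or L (a loss). A position with no legal move is L; any other position is W exactly when some move reaches an L, and L when every move reaches a W.
n=0: no move → L
n=1: can move to 0, which is L ⇒ W
n=2: can move to 0, which is L ⇒ W
n=3: can move to 0, which is L ⇒ W
n=4: moves to 2(W), 3(W); every one is W ⇒ L
n=5: can move to 0, which is L ⇒ W
n=6: can move to 4, which is L ⇒ W
n=7: can move to 0, which is L ⇒ W
n=8: moves to 6(W), 7(W); every one is W ⇒ L
n=9: can move to 8, which is L ⇒ W
n=10: can move to 8, which is L ⇒ W
n=11: can move to 0, which is L ⇒ W
n=12: can move to 4, which is L ⇒ W
n=13: can move to 0, which is L ⇒ W
n=14: moves to 7(W), 12(W), 13(W); every one is W ⇒ L
n=15: can move to 14, which is L ⇒ W
n=16: can move to 14, which is L ⇒ W
n=17: can move to 0, which is L ⇒ W
n=18: moves to 6(W), 15(W), 16(W), 17(W); every one is W ⇒ L
n=19: can move to 0, which is L ⇒ W
n=20: can move to 18, which is L ⇒ W
n=21: can move to 14, which is L ⇒ W
n=22: moves to 11(W), 20(W), 21(W); every one is W ⇒ L
n=23: can move to 0, which is L ⇒ W
n=24: can move to 8, which is L ⇒ W
n=25: moves to 20(W), 24(W); every one is W ⇒ L
n=26: can move to 25, which is L ⇒ W
n=27: moves to 9(W), 24(W), 26(W); every one is W ⇒ L
n=28: can move to 27, which is L ⇒ W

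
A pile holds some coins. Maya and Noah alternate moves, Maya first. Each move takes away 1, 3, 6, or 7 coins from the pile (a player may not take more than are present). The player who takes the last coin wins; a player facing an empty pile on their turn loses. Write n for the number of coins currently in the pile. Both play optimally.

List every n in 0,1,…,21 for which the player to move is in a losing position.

Compute win/loss labels from the base case upward. A position with no move is L. Any other position is W if it can reach an L in one move, else L.
n=0: no move → L
n=1: W (go to 0, an L position)
n=2: L (sole option 1(W) is W)
n=3: W (go to 2, an L position)
n=4: L (options 3(W), 1(W) are all W)
n=5: W (go to 4, an L position)
n=6: W (go to 0, an L position)
n=7: W (go to 4, an L position)
n=8: W (go to 2, an L position)
n=9: W (go to 2, an L position)
n=10: W (go to 4, an L position)
n=11: W (go to 4, an L position)
n=12: L (options 11(W), 9(W), 6(W), 5(W) are all W)
n=13: W (go to 12, an L position)
n=14: L (options 13(W), 11(W), 8(W), 7(W) are all W)
n=15: W (go to 14, an L position)
n=16: L (options 15(W), 13(W), 10(W), 9(W) are all W)
n=17: W (go to 16, an L position)
n=18: W (go to 12, an L position)
n=19: W (go to 16, an L position)
n=20: W (go to 14, an L position)
n=21: W (go to 14, an L position)
The losing starting values of n are exactly the entries labelled L in this table (6 of them).

0, 2, 4, 12, 14, 16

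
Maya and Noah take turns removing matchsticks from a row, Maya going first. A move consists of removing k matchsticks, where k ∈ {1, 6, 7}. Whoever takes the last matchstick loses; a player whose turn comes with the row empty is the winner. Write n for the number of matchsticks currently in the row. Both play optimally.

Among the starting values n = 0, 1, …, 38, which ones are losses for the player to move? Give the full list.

1, 3, 5, 13, 15, 17, 25, 27, 29, 37

Build the W/L table. Terminal = W. A non-terminal position is W if it has a move to some L; otherwise it is L.
n=0: no move; the opponent has just taken the last matchstick and therefore loses → W
n=1: →0(W) only, which is W, so L
n=2: →1(L), so W
n=3: →2(W) only, which is W, so L
n=4: →3(L), so W
n=5: →4(W) only, which is W, so L
n=6: →5(L), so W
n=7: →1(L), so W
n=8: →1(L), so W
n=9: →3(L), so W
n=10: →3(L), so W
n=11: →5(L), so W
n=12: →5(L), so W
n=13: →12(W), 7(W), 6(W) — all W, so L
n=14: →13(L), so W
n=15: →14(W), 9(W), 8(W) — all W, so L
n=16: →15(L), so W
n=17: →16(W), 11(W), 10(W) — all W, so L
n=18: →17(L), so W
n=19: →13(L), so W
n=20: →13(L), so W
n=21: →15(L), so W
n=22: →15(L), so W
n=23: →17(L), so W
n=24: →17(L), so W
n=25: →24(W), 19(W), 18(W) — all W, so L
n=26: →25(L), so W
n=27: →26(W), 21(W), 20(W) — all W, so L
n=28: →27(L), so W
n=29: →28(W), 23(W), 22(W) — all W, so L
n=30: →29(L), so W
n=31: →25(L), so W
n=32: →25(L), so W
n=33: →27(L), so W
n=34: →27(L), so W
n=35: →29(L), so W
n=36: →29(L), so W
n=37: →36(W), 31(W), 30(W) — all W, so L
n=38: →37(L), so W
Reading off the rows marked L gives the requested list; there are 10 such values of n.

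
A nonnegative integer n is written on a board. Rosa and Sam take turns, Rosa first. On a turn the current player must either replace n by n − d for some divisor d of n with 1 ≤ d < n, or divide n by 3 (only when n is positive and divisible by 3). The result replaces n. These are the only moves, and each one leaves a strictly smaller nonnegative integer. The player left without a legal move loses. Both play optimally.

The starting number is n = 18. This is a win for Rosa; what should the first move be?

Classify positions by backward induction: terminal positions (no move available) are L. From any other position, the mover wins iff some move reaches an L.
n=0: no move → L
n=1: no move → L
n=2: W (go to 1, an L position)
n=3: W (go to 1, an L position)
n=4: L (options 2(W), 3(W) are all W)
n=5: W (go to 4, an L position)
n=6: W (go to 4, an L position)
n=7: L (sole option 6(W) is W)
n=8: W (go to 4, an L position)
n=9: L (options 3(W), 6(W), 8(W) are all W)
n=10: W (go to 9, an L position)
n=11: L (sole option 10(W) is W)
n=12: W (go to 4, an L position)
n=13: L (sole option 12(W) is W)
n=14: W (go to 7, an L position)
n=15: L (options 5(W), 10(W), 12(W), 14(W) are all W)
n=16: W (go to 15, an L position)
n=17: L (sole option 16(W) is W)
n=18: W (go to 9, an L position)
From 18, the L positions reachable in one move are: 9, 15, 17. Any move reaching one of these is winning.

Move to 9.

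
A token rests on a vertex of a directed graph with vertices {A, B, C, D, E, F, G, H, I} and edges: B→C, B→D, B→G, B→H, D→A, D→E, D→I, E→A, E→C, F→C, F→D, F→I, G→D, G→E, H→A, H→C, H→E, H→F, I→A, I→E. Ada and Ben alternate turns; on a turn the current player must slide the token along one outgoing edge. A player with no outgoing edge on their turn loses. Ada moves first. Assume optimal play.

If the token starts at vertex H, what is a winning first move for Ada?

Move to A.

Classify positions by backward induction: terminal positions (no move available) are L. From any other position, the mover wins iff some move reaches an L.
Every edge goes from a vertex to one that appears earlier in the order C, A, E, I, D, F, G, H, B, so processing vertices in that order labels each vertex after all of its successors.
C: no outgoing edge → L
A: no outgoing edge → L
E: reaches L-position A → W
I: reaches L-position A → W
D: reaches L-position A → W
F: reaches L-position C → W
G: only reaches D(W), E(W), all W → L
H: reaches L-position A → W
B: reaches L-position G → W
From H, the L positions reachable in one move are: A, C. Any move reaching one of these is winning.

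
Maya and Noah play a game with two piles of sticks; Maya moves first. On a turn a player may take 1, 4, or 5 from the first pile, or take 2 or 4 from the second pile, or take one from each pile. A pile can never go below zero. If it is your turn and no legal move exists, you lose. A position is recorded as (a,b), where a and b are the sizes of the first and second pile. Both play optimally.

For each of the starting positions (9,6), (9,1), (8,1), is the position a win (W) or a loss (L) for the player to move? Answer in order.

Build the W/L table. Terminal = L. A non-terminal position is W if it has a move to some L; otherwise it is L.
No move ever increases a pile, so every position that can arise here has a ≤ 9 and b ≤ 6; it is enough to label the cells with 0 ≤ a ≤ 9 and 0 ≤ b ≤ 6.
Every move lowers a or b (never raises either), so fill the grid row by row in increasing a, and left to right within a row: each cell's successors are then already labelled.
      b=0  b=1  b=2  b=3  b=4  b=5  b=6
a=0:    L    L    W    W    W    W    L
a=1:    W    W    W    L    L    W    W
a=2:    L    L    W    W    W    W    L
a=3:    W    W    W    L    L    W    W
a=4:    W    W    L    W    W    W    W
a=5:    W    W    W    W    W    L    W
a=6:    W    W    L    W    W    W    W
a=7:    W    W    W    W    W    L    W
a=8:    L    L    W    W    W    W    W
a=9:    W    W    W    L    L    W    W
Cells with no legal move (terminal, hence L): (0,0), (0,1).
The remaining L cells, each justified by listing all of its moves:
(0,6): →(0,4)(W), (0,2)(W) — all W, so L
(1,3): →(0,3)(W), (1,1)(W), (0,2)(W) — all W, so L
(1,4): →(0,4)(W), (1,2)(W), (1,0)(W), (0,3)(W) — all W, so L
(2,0): →(1,0)(W) only, which is W, so L
(2,1): →(1,1)(W), (1,0)(W) — all W, so L
(2,6): →(1,6)(W), (2,4)(W), (2,2)(W), (1,5)(W) — all W, so L
(3,3): →(2,3)(W), (3,1)(W), (2,2)(W) — all W, so L
(3,4): →(2,4)(W), (3,2)(W), (3,0)(W), (2,3)(W) — all W, so L
(4,2): →(3,2)(W), (0,2)(W), (4,0)(W), (3,1)(W) — all W, so L
(5,5): →(4,5)(W), (1,5)(W), (0,5)(W), (5,3)(W), (5,1)(W), (4,4)(W) — all W, so L
(6,2): →(5,2)(W), (2,2)(W), (1,2)(W), (6,0)(W), (5,1)(W) — all W, so L
(7,5): →(6,5)(W), (3,5)(W), (2,5)(W), (7,3)(W), (7,1)(W), (6,4)(W) — all W, so L
(8,0): →(7,0)(W), (4,0)(W), (3,0)(W) — all W, so L
(8,1): →(7,1)(W), (4,1)(W), (3,1)(W), (7,0)(W) — all W, so L
(9,3): →(8,3)(W), (5,3)(W), (4,3)(W), (9,1)(W), (8,2)(W) — all W, so L
(9,4): →(8,4)(W), (5,4)(W), (4,4)(W), (9,2)(W), (9,0)(W), (8,3)(W) — all W, so L
Every other cell has at least one move into one of the L cells above, so it is W.
(9,6): the move to (9,4) reaches an L cell, so W
(9,1): the move to (8,1) reaches an L cell, so W
(8,1): one of the L cells justified above, so L

(9,6): W, (9,1): W, (8,1): L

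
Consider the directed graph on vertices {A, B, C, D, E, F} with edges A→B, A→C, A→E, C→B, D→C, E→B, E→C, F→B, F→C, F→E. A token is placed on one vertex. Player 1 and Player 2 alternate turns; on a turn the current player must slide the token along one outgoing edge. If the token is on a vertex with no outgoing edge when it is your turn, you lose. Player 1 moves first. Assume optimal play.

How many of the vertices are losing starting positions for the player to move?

Use the standard recursion: the mover loses at a terminal position; elsewhere, the mover wins exactly when some move hands the opponent an L position.
Every edge goes from a vertex to one that appears earlier in the order B, C, E, A, D, F, so processing vertices in that order labels each vertex after all of its successors.
B: no outgoing edge → L
C: W (go to B, an L position)
E: W (go to B, an L position)
A: W (go to B, an L position)
D: L (sole option C(W) is W)
F: W (go to B, an L position)
The L vertices are B, D; that is 2 in all.

2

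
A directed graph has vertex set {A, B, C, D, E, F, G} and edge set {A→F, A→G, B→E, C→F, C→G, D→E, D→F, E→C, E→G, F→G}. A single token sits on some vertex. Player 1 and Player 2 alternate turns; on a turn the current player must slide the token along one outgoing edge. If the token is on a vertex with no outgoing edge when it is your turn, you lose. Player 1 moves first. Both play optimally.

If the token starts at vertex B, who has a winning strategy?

Label each position W (a win for the player to move) or L (a loss). A position with no legal move is L; any other position is W exactly when some move reaches an L, and L when every move reaches a W.
Every edge goes from a vertex to one that appears earlier in the order G, F, C, E, B, A, D, so processing vertices in that order labels each vertex after all of its successors.
G: no outgoing edge → L
F: →G(L), so W
C: →G(L), so W
E: →G(L), so W
B: →E(W) only, which is W, so L
A: →G(L), so W
D: →E(W), F(W) — all W, so L
Every move from B reaches a W position, so the mover loses.

Player 2 wins.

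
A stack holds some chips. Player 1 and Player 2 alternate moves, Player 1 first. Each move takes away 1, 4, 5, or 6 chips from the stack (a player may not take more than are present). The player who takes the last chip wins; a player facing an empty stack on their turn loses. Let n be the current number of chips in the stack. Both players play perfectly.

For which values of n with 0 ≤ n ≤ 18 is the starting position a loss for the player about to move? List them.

0, 2, 9, 11, 18

Classify positions by backward induction: terminal positions (no move available) are L. From any other position, the mover wins iff some move reaches an L.
n=0: no move → L
n=1: can move to 0, which is L ⇒ W
n=2: the only move is to 1(W), a W ⇒ L
n=3: can move to 2, which is L ⇒ W
n=4: can move to 0, which is L ⇒ W
n=5: can move to 0, which is L ⇒ W
n=6: can move to 2, which is L ⇒ W
n=7: can move to 2, which is L ⇒ W
n=8: can move to 2, which is L ⇒ W
n=9: moves to 8(W), 5(W), 4(W), 3(W); every one is W ⇒ L
n=10: can move to 9, which is L ⇒ W
n=11: moves to 10(W), 7(W), 6(W), 5(W); every one is W ⇒ L
n=12: can move to 11, which is L ⇒ W
n=13: can move to 9, which is L ⇒ W
n=14: can move to 9, which is L ⇒ W
n=15: can move to 11, which is L ⇒ W
n=16: can move to 11, which is L ⇒ W
n=17: can move to 11, which is L ⇒ W
n=18: moves to 17(W), 14(W), 13(W), 12(W); every one is W ⇒ L
Reading off the rows marked L gives the requested list; there are 5 such values of n.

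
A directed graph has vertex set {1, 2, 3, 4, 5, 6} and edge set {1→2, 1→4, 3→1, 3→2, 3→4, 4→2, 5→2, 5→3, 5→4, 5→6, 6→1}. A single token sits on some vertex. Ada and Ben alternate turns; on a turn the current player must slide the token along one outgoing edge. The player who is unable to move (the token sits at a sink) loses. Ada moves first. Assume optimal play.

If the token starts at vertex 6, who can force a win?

Label each position W (a win for the player to move) or L (a loss). A position with no legal move is L; any other position is W exactly when some move reaches an L, and L when every move reaches a W.
Every edge goes from a vertex to one that appears earlier in the order 2, 4, 1, 3, 6, 5, so processing vertices in that order labels each vertex after all of its successors.
2: no outgoing edge → L
4: W (go to 2, an L position)
1: W (go to 2, an L position)
3: W (go to 2, an L position)
6: L (sole option 1(W) is W)
5: W (go to 6, an L position)
Every move from 6 reaches a W position, so the mover loses.

Ben wins.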